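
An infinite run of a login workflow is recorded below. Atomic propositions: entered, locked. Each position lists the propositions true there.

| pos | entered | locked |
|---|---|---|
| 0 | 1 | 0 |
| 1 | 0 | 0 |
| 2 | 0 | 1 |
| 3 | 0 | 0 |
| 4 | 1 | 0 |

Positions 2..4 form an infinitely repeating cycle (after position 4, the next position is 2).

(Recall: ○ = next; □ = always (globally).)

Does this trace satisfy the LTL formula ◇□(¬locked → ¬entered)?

Violated

□(¬locked → ¬entered) is false at every position 0..4, so it never becomes true and ◇□(¬locked → ¬entered) fails.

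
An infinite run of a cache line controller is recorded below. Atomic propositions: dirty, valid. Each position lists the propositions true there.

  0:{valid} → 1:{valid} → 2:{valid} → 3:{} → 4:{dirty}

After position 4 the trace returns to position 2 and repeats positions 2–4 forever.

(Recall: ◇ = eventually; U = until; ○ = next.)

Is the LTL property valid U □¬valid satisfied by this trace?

Does not hold

Walking from position 0: at position 3, □¬valid has not yet held and valid fails, so valid U □¬valid is false.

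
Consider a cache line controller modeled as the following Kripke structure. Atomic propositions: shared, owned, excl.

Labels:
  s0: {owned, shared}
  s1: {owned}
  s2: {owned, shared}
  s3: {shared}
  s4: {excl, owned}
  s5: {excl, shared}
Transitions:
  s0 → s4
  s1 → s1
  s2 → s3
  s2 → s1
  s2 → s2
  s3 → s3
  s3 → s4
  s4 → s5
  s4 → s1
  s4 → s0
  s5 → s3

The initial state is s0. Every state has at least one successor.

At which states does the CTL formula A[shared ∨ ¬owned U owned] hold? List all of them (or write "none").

{s0, s1, s2, s4}

States satisfying shared ∨ ¬owned: {s0, s2, s3, s5}.
States satisfying owned: {s0, s1, s2, s4}.
States satisfying A[shared ∨ ¬owned U owned]: {s0, s1, s2, s4}.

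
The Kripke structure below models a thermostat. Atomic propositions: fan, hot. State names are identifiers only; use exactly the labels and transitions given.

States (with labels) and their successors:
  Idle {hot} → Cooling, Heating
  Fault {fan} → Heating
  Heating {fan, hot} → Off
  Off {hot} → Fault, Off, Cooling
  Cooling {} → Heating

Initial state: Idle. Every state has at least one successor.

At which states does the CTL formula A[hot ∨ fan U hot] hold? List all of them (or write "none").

States satisfying hot ∨ fan: {Idle, Fault, Heating, Off}.
States satisfying hot: {Idle, Heating, Off}.
States satisfying A[hot ∨ fan U hot]: {Idle, Fault, Heating, Off}.

{Idle, Fault, Heating, Off}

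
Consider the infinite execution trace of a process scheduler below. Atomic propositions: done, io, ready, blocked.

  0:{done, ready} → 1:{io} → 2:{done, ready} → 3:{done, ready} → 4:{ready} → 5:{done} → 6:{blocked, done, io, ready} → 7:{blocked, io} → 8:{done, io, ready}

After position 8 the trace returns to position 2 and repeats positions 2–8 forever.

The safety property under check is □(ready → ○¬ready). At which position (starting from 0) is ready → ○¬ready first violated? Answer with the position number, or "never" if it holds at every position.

2

Check ready → ○¬ready at each position in order: 0 ✓, 1 ✓.
At position 2 the labels are {done, ready} and the next position 3 has {done, ready}, so ready → ○¬ready is false there. This is the first violation.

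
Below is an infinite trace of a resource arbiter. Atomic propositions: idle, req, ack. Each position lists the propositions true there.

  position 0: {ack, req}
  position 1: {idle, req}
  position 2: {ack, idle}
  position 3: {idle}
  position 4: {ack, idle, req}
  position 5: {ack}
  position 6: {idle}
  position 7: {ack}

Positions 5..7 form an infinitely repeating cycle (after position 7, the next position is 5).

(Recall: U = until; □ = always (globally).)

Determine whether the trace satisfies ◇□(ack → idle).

□(ack → idle) is false at every position 0..7, so it never becomes true and ◇□(ack → idle) fails.

Violated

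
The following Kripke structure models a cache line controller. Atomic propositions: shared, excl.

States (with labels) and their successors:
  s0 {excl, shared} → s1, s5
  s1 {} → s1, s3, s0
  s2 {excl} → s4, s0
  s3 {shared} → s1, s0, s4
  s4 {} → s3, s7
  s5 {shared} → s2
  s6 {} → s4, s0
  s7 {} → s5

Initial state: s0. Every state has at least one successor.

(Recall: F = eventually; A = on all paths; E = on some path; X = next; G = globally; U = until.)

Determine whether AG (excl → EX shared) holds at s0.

Holds

States satisfying excl → EX shared: {s0, s1, s2, s3, s4, s5, s6, s7}.
States satisfying AG (excl → EX shared): {s0, s1, s2, s3, s4, s5, s6, s7}.
Every state reachable from s0 satisfies excl → EX shared.
s0 ∈ Sat(AG (excl → EX shared)).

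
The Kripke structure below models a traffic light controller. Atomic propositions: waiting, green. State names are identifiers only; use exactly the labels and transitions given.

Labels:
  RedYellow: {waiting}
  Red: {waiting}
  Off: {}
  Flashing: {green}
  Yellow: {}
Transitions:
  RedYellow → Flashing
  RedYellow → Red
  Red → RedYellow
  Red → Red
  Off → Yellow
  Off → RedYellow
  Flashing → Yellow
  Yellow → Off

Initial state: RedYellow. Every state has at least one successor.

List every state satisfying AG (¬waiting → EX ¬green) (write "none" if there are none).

States satisfying ¬waiting → EX ¬green: {RedYellow, Red, Off, Flashing, Yellow}.
States satisfying AG (¬waiting → EX ¬green): {RedYellow, Red, Off, Flashing, Yellow}.

{RedYellow, Red, Off, Flashing, Yellow}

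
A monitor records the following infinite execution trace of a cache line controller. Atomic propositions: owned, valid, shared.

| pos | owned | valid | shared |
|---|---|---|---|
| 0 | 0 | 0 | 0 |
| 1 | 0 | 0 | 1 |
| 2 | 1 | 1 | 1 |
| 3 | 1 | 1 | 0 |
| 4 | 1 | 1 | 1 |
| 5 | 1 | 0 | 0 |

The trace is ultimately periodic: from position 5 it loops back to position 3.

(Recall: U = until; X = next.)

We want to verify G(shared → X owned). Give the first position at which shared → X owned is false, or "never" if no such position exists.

never

shared → X owned holds at every position 0..5, and those are all the positions the trace ever visits, so the invariant G(shared → X owned) is never violated.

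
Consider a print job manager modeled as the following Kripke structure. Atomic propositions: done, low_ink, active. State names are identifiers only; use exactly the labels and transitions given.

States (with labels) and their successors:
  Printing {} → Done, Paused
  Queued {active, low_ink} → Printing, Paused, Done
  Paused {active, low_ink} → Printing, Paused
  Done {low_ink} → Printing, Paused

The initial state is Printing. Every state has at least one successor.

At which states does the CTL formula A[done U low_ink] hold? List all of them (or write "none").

{Queued, Paused, Done}

States satisfying done: ∅.
States satisfying low_ink: {Queued, Paused, Done}.
States satisfying A[done U low_ink]: {Queued, Paused, Done}.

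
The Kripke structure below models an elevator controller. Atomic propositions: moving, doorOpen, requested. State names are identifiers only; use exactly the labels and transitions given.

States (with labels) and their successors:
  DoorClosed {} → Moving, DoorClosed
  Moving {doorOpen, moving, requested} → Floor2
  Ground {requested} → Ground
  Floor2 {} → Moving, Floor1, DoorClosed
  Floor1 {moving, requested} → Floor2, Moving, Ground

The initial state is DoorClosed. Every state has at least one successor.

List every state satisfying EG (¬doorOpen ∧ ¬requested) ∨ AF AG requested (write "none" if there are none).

{DoorClosed, Ground, Floor2}

States satisfying ¬doorOpen ∧ ¬requested: {DoorClosed, Floor2}.
States satisfying EG (¬doorOpen ∧ ¬requested): {DoorClosed, Floor2}.
States satisfying AG requested: {Ground}.
States satisfying AF AG requested: {Ground}.
States satisfying EG (¬doorOpen ∧ ¬requested) ∨ AF AG requested: {DoorClosed, Ground, Floor2}.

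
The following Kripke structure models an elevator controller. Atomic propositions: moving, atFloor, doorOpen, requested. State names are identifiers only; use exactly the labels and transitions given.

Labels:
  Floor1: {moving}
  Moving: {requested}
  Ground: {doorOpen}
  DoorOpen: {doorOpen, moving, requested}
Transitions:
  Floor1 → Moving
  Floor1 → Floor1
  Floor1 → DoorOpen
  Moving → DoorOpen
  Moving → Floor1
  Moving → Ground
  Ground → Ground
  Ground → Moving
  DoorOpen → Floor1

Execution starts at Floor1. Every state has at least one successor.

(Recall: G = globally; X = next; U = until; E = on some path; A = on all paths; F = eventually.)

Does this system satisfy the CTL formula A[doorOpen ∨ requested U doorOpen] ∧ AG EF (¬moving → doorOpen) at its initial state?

Violated

States satisfying doorOpen ∨ requested: {Moving, Ground, DoorOpen}.
States satisfying doorOpen: {Ground, DoorOpen}.
States satisfying A[doorOpen ∨ requested U doorOpen]: {Ground, DoorOpen}.
States satisfying EF (¬moving → doorOpen): {Floor1, Moving, Ground, DoorOpen}.
States satisfying AG EF (¬moving → doorOpen): {Floor1, Moving, Ground, DoorOpen}.
States satisfying A[doorOpen ∨ requested U doorOpen] ∧ AG EF (¬moving → doorOpen): {Ground, DoorOpen}.
Floor1 ∉ Sat(A[doorOpen ∨ requested U doorOpen] ∧ AG EF (¬moving → doorOpen)).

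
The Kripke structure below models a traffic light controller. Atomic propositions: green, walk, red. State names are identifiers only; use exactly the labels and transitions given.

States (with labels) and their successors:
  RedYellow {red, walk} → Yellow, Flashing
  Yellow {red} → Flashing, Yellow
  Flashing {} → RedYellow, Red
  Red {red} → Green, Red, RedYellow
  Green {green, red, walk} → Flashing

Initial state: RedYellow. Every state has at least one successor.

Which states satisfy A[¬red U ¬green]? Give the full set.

{RedYellow, Yellow, Flashing, Red}

States satisfying ¬red: {Flashing}.
States satisfying ¬green: {RedYellow, Yellow, Flashing, Red}.
States satisfying A[¬red U ¬green]: {RedYellow, Yellow, Flashing, Red}.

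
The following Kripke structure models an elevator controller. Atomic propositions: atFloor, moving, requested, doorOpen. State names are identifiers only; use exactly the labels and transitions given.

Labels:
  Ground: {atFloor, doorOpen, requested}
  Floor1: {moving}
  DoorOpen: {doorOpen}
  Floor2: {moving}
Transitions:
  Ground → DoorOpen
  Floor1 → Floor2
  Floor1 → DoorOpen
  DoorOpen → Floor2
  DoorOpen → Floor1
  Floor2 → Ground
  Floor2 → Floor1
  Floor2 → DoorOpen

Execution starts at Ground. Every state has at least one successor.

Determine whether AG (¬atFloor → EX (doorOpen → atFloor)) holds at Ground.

Satisfied

States satisfying ¬atFloor → EX (doorOpen → atFloor): {Ground, Floor1, DoorOpen, Floor2}.
States satisfying AG (¬atFloor → EX (doorOpen → atFloor)): {Ground, Floor1, DoorOpen, Floor2}.
Every state reachable from Ground satisfies ¬atFloor → EX (doorOpen → atFloor).
Ground ∈ Sat(AG (¬atFloor → EX (doorOpen → atFloor))).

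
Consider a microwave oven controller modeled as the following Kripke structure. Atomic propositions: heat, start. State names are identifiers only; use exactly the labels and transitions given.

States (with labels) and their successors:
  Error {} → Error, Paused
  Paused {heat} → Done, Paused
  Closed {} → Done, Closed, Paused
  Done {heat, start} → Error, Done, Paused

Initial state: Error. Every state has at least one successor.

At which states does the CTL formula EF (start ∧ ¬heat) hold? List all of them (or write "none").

States satisfying start ∧ ¬heat: ∅.
States satisfying EF (start ∧ ¬heat): ∅.

none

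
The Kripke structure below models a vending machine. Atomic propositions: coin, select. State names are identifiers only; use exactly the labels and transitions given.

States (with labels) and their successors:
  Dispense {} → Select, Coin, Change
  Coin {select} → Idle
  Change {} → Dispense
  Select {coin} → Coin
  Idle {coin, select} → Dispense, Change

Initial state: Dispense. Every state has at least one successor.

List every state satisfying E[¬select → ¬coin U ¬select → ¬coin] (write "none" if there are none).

States satisfying ¬select → ¬coin: {Dispense, Coin, Change, Idle}.
States satisfying E[¬select → ¬coin U ¬select → ¬coin]: {Dispense, Coin, Change, Idle}.

{Dispense, Coin, Change, Idle}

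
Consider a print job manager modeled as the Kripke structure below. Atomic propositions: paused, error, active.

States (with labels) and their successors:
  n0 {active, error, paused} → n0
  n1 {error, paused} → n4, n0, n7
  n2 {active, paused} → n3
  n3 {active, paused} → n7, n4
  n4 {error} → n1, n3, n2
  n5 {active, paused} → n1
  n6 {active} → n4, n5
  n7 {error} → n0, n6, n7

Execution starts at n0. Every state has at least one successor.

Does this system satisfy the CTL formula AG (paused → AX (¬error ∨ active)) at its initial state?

Yes

States satisfying paused → AX (¬error ∨ active): {n0, n2, n4, n6, n7}.
States satisfying AG (paused → AX (¬error ∨ active)): {n0}.
Every state reachable from n0 satisfies paused → AX (¬error ∨ active).
n0 ∈ Sat(AG (paused → AX (¬error ∨ active))).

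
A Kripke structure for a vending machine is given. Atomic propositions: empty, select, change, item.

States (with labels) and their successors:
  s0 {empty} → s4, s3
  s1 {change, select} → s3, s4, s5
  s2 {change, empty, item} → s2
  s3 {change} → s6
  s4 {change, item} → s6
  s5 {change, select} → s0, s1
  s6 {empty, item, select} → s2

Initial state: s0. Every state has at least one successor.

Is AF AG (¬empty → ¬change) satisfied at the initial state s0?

Holds

States satisfying AG (¬empty → ¬change): {s2, s6}.
States satisfying AF AG (¬empty → ¬change): {s0, s2, s3, s4, s6}.
s0 ∈ Sat(AF AG (¬empty → ¬change)).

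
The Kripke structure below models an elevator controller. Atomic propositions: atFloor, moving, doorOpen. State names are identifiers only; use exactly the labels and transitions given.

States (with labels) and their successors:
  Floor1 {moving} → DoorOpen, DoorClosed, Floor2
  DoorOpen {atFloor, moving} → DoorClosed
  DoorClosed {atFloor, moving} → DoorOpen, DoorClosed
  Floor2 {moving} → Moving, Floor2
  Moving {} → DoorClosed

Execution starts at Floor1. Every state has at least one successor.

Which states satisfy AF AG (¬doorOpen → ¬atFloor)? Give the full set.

States satisfying AG (¬doorOpen → ¬atFloor): ∅.
States satisfying AF AG (¬doorOpen → ¬atFloor): ∅.

none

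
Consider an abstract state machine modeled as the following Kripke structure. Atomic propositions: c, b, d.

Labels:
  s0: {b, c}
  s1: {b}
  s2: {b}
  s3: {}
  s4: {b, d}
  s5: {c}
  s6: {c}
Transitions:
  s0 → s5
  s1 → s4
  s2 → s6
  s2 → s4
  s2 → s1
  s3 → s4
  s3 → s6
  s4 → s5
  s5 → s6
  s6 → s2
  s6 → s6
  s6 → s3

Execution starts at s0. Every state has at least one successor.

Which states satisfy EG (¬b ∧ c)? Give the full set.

{s5, s6}

States satisfying ¬b ∧ c: {s5, s6}.
States satisfying EG (¬b ∧ c): {s5, s6}.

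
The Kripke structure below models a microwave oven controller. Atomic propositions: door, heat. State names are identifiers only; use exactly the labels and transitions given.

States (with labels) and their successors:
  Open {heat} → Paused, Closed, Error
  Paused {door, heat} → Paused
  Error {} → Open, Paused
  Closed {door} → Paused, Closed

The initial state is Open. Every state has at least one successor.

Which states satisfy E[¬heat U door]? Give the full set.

{Paused, Error, Closed}

States satisfying ¬heat: {Error, Closed}.
States satisfying door: {Paused, Closed}.
States satisfying E[¬heat U door]: {Paused, Error, Closed}.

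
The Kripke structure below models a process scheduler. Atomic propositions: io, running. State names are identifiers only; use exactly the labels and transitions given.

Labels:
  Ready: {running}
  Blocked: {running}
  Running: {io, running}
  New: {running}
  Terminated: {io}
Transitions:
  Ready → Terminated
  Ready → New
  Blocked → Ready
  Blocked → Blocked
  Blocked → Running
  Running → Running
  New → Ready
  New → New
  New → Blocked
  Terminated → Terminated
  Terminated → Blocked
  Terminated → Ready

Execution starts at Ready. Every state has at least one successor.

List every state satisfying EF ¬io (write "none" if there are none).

States satisfying ¬io: {Ready, Blocked, New}.
States satisfying EF ¬io: {Ready, Blocked, New, Terminated}.

{Ready, Blocked, New, Terminated}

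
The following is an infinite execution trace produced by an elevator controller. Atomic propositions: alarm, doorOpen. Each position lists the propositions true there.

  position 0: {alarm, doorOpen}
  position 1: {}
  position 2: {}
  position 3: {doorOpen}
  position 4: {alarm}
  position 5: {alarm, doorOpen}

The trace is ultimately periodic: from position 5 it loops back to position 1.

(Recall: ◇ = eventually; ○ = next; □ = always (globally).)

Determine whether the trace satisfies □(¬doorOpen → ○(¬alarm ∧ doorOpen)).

Violated

¬doorOpen → ○(¬alarm ∧ doorOpen) must hold at every position from 0 onward. It fails at position 1, so □(¬doorOpen → ○(¬alarm ∧ doorOpen)) is false.
Positions where ¬doorOpen holds: 1, 2, 4.
Check ○(¬alarm ∧ doorOpen) at each: 1→fails, 2→ok, 4→fails.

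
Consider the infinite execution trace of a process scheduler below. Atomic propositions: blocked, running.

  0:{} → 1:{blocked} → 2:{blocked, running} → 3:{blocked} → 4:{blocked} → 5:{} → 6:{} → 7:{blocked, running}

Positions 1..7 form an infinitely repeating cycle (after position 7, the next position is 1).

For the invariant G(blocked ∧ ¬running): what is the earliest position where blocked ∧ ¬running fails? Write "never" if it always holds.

At position 0 the labels are {}, so blocked ∧ ¬running is false there. This is the first violation.

0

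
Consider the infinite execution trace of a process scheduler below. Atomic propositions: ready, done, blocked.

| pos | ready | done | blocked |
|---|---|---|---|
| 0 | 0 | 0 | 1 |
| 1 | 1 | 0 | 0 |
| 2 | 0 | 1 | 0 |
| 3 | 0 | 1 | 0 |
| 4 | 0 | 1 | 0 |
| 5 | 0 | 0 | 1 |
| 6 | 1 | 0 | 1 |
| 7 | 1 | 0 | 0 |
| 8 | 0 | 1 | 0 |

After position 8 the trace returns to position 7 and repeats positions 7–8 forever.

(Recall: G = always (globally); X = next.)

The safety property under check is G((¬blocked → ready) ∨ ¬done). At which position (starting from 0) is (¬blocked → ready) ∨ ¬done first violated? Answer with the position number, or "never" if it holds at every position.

2

Check (¬blocked → ready) ∨ ¬done at each position in order: 0 ✓, 1 ✓.
At position 2 the labels are {done}, so (¬blocked → ready) ∨ ¬done is false there. This is the first violation.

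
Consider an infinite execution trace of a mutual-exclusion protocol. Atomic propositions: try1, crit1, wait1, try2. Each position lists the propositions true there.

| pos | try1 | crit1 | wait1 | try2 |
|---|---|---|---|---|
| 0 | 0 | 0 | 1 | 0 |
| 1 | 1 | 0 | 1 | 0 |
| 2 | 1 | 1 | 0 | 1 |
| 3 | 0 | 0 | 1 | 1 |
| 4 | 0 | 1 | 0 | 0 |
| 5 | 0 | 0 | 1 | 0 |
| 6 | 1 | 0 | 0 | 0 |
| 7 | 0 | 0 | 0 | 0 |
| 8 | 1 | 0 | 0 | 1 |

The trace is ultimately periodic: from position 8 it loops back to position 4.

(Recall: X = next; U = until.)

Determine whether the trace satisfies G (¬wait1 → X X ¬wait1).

Violated

¬wait1 → X X ¬wait1 must hold at every position from 0 onward. It fails at position 8, so G (¬wait1 → X X ¬wait1) is false.
Positions where ¬wait1 holds: 2, 4, 6, 7, 8.
Check X X ¬wait1 at each: 2→ok, 4→ok, 6→ok, 7→ok, 8→fails.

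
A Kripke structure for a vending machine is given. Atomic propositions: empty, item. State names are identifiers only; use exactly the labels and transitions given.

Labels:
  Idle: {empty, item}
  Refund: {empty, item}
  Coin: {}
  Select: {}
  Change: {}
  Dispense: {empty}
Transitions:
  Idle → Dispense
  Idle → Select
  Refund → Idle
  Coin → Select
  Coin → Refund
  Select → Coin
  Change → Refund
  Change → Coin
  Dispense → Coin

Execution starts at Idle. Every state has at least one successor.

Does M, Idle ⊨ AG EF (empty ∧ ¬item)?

States satisfying EF (empty ∧ ¬item): {Idle, Refund, Coin, Select, Change, Dispense}.
States satisfying AG EF (empty ∧ ¬item): {Idle, Refund, Coin, Select, Change, Dispense}.
Every state reachable from Idle satisfies EF (empty ∧ ¬item).
Idle ∈ Sat(AG EF (empty ∧ ¬item)).

Yes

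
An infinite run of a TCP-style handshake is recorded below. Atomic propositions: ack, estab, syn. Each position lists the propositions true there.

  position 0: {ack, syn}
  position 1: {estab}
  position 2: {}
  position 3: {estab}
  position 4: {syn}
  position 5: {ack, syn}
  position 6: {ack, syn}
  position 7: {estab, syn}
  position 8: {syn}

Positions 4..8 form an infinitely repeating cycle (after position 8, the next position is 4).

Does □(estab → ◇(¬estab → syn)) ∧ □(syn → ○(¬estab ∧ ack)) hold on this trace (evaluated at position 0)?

Does not hold

estab → ◇(¬estab → syn) holds at every position 0..8, and those are all positions ever visited, so □(estab → ◇(¬estab → syn)) holds.
Positions where estab holds: 1, 3, 7.
Check ◇(¬estab → syn) at each: 1→ok, 3→ok, 7→ok.
syn → ○(¬estab ∧ ack) must hold at every position from 0 onward. It fails at position 0, so □(syn → ○(¬estab ∧ ack)) is false.
Positions where syn holds: 0, 4, 5, 6, 7, 8.
Check ○(¬estab ∧ ack) at each: 0→fails, 4→ok, 5→ok, 6→fails, 7→fails, 8→fails.
At position 0: □(estab → ◇(¬estab → syn)) is true; □(syn → ○(¬estab ∧ ack)) is false; so □(estab → ◇(¬estab → syn)) ∧ □(syn → ○(¬estab ∧ ack)) is false.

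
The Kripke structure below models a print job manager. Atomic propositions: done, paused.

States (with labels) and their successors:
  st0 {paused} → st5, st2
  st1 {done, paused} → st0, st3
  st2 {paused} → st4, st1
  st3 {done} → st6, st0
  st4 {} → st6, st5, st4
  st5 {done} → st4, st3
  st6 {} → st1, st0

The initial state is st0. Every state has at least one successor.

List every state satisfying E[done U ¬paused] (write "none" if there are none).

{st1, st3, st4, st5, st6}

States satisfying done: {st1, st3, st5}.
States satisfying ¬paused: {st3, st4, st5, st6}.
States satisfying E[done U ¬paused]: {st1, st3, st4, st5, st6}.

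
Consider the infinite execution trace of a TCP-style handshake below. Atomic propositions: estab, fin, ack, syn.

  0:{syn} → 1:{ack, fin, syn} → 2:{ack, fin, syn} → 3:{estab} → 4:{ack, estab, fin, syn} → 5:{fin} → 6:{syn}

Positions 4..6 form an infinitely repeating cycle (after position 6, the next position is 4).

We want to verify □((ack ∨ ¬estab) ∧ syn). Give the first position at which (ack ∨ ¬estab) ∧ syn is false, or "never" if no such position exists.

3

Check (ack ∨ ¬estab) ∧ syn at each position in order: 0 ✓, 1 ✓, 2 ✓.
At position 3 the labels are {estab}, so (ack ∨ ¬estab) ∧ syn is false there. This is the first violation.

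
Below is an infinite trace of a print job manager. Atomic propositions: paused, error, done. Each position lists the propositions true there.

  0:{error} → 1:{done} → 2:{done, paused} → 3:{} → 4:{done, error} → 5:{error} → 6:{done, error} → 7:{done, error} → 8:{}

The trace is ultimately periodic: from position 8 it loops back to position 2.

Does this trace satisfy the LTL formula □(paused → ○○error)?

Yes

paused → ○○error holds at every position 0..8, and those are all positions ever visited, so □(paused → ○○error) holds.
Positions where paused holds: 2.
Check ○○error at each: 2→ok.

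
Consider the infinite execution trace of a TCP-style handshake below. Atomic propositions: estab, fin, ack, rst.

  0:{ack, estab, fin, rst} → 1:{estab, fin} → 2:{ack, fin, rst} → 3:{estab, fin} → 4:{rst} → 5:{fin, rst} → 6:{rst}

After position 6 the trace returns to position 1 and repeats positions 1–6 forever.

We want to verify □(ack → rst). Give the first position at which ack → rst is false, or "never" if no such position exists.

ack → rst holds at every position 0..6, and those are all the positions the trace ever visits, so the invariant □(ack → rst) is never violated.

never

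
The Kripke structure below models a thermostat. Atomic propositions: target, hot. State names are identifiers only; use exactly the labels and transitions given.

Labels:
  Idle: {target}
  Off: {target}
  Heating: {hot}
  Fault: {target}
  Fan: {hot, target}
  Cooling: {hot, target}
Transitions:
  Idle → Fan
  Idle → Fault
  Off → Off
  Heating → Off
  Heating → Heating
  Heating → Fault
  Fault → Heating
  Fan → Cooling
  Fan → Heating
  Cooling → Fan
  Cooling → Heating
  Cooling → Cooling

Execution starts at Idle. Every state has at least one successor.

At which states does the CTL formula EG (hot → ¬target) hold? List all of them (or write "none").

States satisfying hot → ¬target: {Idle, Off, Heating, Fault}.
States satisfying EG (hot → ¬target): {Idle, Off, Heating, Fault}.

{Idle, Off, Heating, Fault}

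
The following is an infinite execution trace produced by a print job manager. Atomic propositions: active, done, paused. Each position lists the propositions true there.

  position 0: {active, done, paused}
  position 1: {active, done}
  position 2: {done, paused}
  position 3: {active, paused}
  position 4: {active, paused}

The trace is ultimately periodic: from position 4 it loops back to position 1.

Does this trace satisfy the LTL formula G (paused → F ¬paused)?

paused → F ¬paused holds at every position 0..4, and those are all positions ever visited, so G (paused → F ¬paused) holds.
Positions where paused holds: 0, 2, 3, 4.
Check F ¬paused at each: 0→ok, 2→ok, 3→ok, 4→ok.

Holds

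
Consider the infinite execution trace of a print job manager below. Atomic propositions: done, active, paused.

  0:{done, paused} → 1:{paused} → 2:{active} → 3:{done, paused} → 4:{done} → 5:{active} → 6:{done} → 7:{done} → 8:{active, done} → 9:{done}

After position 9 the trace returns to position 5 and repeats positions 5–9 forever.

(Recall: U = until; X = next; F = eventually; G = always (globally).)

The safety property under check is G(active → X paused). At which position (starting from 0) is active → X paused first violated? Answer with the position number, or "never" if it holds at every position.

Check active → X paused at each position in order: 0 ✓, 1 ✓, 2 ✓, 3 ✓, 4 ✓.
At position 5 the labels are {active} and the next position 6 has {done}, so active → X paused is false there. This is the first violation.

5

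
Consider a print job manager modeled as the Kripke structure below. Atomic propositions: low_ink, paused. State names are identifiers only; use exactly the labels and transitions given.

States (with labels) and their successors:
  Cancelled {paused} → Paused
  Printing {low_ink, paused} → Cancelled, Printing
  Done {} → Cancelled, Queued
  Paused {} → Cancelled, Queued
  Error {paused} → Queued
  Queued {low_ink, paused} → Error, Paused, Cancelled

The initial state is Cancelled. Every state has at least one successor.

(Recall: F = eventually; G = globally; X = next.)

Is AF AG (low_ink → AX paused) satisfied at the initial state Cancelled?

Does not hold

States satisfying AG (low_ink → AX paused): ∅.
States satisfying AF AG (low_ink → AX paused): ∅.
There is a path from Cancelled along which AG (low_ink → AX paused) never holds.
Cancelled ∉ Sat(AF AG (low_ink → AX paused)).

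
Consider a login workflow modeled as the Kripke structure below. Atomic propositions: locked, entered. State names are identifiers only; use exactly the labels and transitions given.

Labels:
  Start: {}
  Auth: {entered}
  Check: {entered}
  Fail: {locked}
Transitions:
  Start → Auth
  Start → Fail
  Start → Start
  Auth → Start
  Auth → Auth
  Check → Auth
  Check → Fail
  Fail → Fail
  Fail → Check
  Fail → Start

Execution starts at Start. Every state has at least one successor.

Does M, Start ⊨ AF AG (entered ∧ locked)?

No

States satisfying AG (entered ∧ locked): ∅.
States satisfying AF AG (entered ∧ locked): ∅.
There is a path from Start along which AG (entered ∧ locked) never holds.
Start ∉ Sat(AF AG (entered ∧ locked)).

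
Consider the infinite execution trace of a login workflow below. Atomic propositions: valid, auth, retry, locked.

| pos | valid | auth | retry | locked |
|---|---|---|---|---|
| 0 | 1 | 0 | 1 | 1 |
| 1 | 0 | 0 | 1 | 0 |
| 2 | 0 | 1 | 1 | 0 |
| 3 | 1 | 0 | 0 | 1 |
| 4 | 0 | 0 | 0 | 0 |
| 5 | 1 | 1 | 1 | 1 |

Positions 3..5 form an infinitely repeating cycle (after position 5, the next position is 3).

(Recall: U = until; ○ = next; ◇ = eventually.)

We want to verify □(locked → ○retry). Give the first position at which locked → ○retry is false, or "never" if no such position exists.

3

Check locked → ○retry at each position in order: 0 ✓, 1 ✓, 2 ✓.
At position 3 the labels are {locked, valid} and the next position 4 has {}, so locked → ○retry is false there. This is the first violation.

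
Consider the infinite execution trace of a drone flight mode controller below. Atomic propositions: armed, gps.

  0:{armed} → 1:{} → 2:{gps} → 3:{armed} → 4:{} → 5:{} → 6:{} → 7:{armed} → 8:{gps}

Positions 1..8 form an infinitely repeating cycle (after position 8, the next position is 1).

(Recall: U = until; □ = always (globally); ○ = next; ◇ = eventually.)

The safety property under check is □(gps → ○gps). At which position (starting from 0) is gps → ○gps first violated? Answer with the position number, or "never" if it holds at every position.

2

Check gps → ○gps at each position in order: 0 ✓, 1 ✓.
At position 2 the labels are {gps} and the next position 3 has {armed}, so gps → ○gps is false there. This is the first violation.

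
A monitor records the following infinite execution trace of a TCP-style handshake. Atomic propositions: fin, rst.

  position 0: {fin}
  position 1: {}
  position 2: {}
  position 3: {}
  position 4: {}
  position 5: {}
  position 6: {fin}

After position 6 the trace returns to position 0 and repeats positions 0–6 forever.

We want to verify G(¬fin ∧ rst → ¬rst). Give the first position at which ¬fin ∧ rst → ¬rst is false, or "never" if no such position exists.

never

¬fin ∧ rst → ¬rst holds at every position 0..6, and those are all the positions the trace ever visits, so the invariant G(¬fin ∧ rst → ¬rst) is never violated.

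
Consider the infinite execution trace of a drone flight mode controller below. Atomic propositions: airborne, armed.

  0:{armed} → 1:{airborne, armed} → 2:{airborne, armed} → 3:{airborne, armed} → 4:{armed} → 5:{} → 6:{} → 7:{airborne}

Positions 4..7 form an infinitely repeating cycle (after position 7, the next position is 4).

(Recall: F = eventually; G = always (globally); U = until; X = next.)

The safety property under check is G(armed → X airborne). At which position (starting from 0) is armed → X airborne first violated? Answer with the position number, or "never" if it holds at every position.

Check armed → X airborne at each position in order: 0 ✓, 1 ✓, 2 ✓.
At position 3 the labels are {airborne, armed} and the next position 4 has {armed}, so armed → X airborne is false there. This is the first violation.

3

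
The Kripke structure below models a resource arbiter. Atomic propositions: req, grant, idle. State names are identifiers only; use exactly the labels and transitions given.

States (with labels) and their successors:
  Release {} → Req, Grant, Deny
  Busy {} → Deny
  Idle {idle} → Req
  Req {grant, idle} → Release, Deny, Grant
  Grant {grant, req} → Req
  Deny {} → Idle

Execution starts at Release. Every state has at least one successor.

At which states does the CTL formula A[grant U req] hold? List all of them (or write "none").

{Grant}

States satisfying grant: {Req, Grant}.
States satisfying req: {Grant}.
States satisfying A[grant U req]: {Grant}.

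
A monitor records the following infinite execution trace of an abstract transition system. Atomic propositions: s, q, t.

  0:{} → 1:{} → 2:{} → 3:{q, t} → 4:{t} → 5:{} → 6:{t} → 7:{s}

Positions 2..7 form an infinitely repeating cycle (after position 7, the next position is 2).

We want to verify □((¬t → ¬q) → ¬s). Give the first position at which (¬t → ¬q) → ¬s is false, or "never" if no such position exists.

7

Check (¬t → ¬q) → ¬s at each position in order: 0 ✓, 1 ✓, 2 ✓, 3 ✓, 4 ✓, 5 ✓, 6 ✓.
At position 7 the labels are {s}, so (¬t → ¬q) → ¬s is false there. This is the first violation.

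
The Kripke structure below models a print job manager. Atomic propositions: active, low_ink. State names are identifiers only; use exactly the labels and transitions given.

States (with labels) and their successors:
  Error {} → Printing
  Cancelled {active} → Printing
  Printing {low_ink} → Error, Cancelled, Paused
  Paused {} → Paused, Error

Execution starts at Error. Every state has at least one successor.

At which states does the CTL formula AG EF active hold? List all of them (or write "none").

States satisfying EF active: {Error, Cancelled, Printing, Paused}.
States satisfying AG EF active: {Error, Cancelled, Printing, Paused}.

{Error, Cancelled, Printing, Paused}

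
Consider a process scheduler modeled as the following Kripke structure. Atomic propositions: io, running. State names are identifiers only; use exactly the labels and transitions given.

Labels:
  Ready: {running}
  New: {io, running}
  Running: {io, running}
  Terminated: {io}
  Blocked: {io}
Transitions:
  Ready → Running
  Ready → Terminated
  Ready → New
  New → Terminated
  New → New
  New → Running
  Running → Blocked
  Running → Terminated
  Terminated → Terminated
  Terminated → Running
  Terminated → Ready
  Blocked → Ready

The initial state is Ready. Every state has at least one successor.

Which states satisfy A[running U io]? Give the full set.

States satisfying running: {Ready, New, Running}.
States satisfying io: {New, Running, Terminated, Blocked}.
States satisfying A[running U io]: {Ready, New, Running, Terminated, Blocked}.

{Ready, New, Running, Terminated, Blocked}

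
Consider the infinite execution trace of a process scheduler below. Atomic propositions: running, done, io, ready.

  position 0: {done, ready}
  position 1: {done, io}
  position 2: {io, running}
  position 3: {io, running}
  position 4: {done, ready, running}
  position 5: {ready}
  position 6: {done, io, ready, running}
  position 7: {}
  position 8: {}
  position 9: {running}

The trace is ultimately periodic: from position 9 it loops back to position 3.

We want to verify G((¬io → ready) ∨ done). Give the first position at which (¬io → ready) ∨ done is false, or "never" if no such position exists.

7

Check (¬io → ready) ∨ done at each position in order: 0 ✓, 1 ✓, 2 ✓, 3 ✓, 4 ✓, 5 ✓, 6 ✓.
At position 7 the labels are {}, so (¬io → ready) ∨ done is false there. This is the first violation.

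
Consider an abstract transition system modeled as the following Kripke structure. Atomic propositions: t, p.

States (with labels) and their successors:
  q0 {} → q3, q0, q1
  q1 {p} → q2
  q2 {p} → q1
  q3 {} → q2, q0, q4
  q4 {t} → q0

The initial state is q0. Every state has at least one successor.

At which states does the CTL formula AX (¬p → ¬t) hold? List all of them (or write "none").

States satisfying ¬p → ¬t: {q0, q1, q2, q3}.
States satisfying AX (¬p → ¬t): {q0, q1, q2, q4}.

{q0, q1, q2, q4}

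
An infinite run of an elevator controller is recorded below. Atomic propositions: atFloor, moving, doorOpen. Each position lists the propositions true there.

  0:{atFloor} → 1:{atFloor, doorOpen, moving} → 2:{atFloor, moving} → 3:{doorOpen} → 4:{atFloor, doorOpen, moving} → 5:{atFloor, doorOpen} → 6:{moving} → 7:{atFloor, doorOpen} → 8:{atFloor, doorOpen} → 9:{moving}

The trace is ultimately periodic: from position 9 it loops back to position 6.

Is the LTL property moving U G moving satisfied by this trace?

Walking from position 0: at position 0, G moving has not yet held and moving fails, so moving U G moving is false.

Does not hold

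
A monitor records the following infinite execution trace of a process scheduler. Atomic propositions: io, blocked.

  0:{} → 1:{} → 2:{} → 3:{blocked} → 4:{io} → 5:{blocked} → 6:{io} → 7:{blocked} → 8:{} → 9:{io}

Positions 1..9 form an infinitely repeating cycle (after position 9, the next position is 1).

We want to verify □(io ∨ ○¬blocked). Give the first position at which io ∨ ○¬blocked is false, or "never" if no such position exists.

2

Check io ∨ ○¬blocked at each position in order: 0 ✓, 1 ✓.
At position 2 the labels are {} and the next position 3 has {blocked}, so io ∨ ○¬blocked is false there. This is the first violation.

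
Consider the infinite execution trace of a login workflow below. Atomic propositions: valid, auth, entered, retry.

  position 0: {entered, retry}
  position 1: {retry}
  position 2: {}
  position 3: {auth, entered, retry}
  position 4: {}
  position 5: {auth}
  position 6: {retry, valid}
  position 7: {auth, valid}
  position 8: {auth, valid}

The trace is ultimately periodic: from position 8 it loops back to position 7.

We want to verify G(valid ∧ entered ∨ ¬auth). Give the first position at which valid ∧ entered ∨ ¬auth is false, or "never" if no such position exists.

Check valid ∧ entered ∨ ¬auth at each position in order: 0 ✓, 1 ✓, 2 ✓.
At position 3 the labels are {auth, entered, retry}, so valid ∧ entered ∨ ¬auth is false there. This is the first violation.

3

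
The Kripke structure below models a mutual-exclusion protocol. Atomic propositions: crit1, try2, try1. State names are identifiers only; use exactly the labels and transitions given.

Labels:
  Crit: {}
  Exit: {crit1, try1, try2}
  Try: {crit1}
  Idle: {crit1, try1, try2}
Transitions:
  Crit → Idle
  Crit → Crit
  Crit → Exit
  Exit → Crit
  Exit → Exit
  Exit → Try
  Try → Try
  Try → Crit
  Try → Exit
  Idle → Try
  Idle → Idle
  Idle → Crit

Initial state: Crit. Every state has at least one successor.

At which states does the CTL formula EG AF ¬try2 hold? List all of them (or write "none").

{Crit, Try}

States satisfying AF ¬try2: {Crit, Try}.
States satisfying EG AF ¬try2: {Crit, Try}.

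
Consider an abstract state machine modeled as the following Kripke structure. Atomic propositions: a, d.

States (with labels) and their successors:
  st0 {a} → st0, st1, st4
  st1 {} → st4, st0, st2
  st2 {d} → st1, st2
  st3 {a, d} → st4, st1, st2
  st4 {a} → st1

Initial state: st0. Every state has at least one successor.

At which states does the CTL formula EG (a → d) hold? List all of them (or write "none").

States satisfying a → d: {st1, st2, st3}.
States satisfying EG (a → d): {st1, st2, st3}.

{st1, st2, st3}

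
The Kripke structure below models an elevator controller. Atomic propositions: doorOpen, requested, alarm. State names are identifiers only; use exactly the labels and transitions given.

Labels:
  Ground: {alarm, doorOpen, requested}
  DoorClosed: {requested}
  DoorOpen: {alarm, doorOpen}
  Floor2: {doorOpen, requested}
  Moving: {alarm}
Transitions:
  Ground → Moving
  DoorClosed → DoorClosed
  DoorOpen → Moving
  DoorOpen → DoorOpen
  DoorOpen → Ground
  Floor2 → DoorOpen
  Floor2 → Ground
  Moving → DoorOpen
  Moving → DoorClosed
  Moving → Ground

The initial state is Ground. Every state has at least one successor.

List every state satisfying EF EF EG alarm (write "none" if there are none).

States satisfying EF EG alarm: {Ground, DoorOpen, Floor2, Moving}.
States satisfying EF EF EG alarm: {Ground, DoorOpen, Floor2, Moving}.

{Ground, DoorOpen, Floor2, Moving}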